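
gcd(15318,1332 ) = 666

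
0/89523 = 0=0.00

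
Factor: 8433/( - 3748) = -9/4=- 2^(  -  2)*3^2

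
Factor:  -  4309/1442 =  - 2^( - 1)*7^( - 1)*31^1*103^( - 1)*139^1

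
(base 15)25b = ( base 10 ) 536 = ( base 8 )1030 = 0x218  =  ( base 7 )1364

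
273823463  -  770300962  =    -  496477499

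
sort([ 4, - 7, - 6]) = [ -7, -6,4] 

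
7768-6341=1427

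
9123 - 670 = 8453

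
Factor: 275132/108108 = 3^(- 3)*7^( - 1)*13^1*37^1= 481/189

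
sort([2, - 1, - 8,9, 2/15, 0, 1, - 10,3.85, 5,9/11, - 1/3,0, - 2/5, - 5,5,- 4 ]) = [ - 10,  -  8, - 5, - 4, -1,-2/5, - 1/3, 0, 0,2/15, 9/11 , 1, 2, 3.85, 5,5, 9]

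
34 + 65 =99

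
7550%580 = 10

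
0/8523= 0 = 0.00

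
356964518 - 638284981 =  - 281320463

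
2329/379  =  2329/379 = 6.15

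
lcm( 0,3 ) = 0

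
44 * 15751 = 693044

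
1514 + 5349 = 6863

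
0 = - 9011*0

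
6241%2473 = 1295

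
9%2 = 1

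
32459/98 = 4637/14 = 331.21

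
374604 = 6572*57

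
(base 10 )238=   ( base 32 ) 7E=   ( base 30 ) 7S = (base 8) 356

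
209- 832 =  -623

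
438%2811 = 438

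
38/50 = 19/25 = 0.76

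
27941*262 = 7320542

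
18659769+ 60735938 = 79395707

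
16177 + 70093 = 86270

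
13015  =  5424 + 7591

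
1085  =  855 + 230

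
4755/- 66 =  - 1585/22=-72.05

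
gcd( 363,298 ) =1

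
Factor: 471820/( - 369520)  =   - 2^( - 2)*149^( - 1)*761^1 =-761/596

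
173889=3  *57963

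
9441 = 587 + 8854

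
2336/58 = 40 + 8/29 = 40.28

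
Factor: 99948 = 2^2* 3^1*8329^1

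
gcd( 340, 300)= 20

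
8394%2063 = 142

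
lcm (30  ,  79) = 2370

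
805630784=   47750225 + 757880559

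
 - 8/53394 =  - 1 + 26693/26697  =  - 0.00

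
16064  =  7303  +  8761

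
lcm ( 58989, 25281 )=176967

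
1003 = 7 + 996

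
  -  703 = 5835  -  6538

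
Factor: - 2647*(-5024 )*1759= 2^5*157^1*1759^1*2647^1 = 23392110752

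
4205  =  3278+927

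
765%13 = 11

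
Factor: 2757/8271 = 1/3 = 3^( - 1 ) 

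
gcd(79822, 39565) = 1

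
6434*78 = 501852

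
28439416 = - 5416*( - 5251)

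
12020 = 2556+9464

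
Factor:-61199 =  - 19^1 * 3221^1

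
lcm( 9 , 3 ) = 9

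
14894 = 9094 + 5800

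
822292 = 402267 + 420025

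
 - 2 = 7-9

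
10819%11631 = 10819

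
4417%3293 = 1124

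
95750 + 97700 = 193450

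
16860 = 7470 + 9390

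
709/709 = 1 = 1.00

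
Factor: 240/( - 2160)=- 1/9 =- 3^ (-2 ) 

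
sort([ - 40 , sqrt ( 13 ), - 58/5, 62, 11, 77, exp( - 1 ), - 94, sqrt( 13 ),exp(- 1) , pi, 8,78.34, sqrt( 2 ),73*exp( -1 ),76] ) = [ - 94,  -  40, - 58/5,exp( - 1 ), exp ( - 1 ), sqrt( 2), pi,sqrt( 13), sqrt ( 13 ), 8,11,73*exp( - 1),62 , 76,77, 78.34 ] 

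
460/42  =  230/21= 10.95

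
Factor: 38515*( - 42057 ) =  - 1619825355 =-  3^2*5^1* 4673^1*7703^1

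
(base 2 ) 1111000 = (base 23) 55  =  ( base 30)40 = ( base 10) 120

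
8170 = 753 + 7417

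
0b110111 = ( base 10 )55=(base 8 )67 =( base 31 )1o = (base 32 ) 1N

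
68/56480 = 17/14120 = 0.00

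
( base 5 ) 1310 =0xcd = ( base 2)11001101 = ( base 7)412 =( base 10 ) 205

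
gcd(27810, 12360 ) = 3090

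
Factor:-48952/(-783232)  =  1/16 = 2^ ( - 4 )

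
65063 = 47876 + 17187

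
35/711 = 35/711 = 0.05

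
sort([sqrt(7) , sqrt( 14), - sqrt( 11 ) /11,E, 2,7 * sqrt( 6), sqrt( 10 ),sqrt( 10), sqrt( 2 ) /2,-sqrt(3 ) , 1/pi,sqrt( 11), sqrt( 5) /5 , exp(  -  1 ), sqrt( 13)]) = [ - sqrt(3),  -  sqrt( 11) /11 , 1/pi,  exp( - 1) , sqrt( 5) /5 , sqrt( 2)/2,2, sqrt(7 ),E,sqrt( 10),sqrt (10 ),sqrt( 11), sqrt (13), sqrt( 14 ),7*sqrt( 6)]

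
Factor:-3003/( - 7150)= 2^( - 1) * 3^1*5^( - 2) * 7^1 = 21/50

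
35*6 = 210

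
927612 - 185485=742127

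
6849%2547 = 1755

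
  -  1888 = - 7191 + 5303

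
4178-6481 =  - 2303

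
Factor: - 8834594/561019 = -2^1 * 17^1*259841^1 * 561019^(-1 ) 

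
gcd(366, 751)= 1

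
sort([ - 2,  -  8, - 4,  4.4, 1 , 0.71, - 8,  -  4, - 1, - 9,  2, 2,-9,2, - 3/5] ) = [  -  9,  -  9, - 8 , - 8 ,-4,-4,-2,  -  1, - 3/5, 0.71,1, 2, 2,2, 4.4]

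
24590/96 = 256  +  7/48 = 256.15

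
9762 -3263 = 6499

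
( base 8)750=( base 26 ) IK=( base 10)488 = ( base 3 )200002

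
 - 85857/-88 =975 + 57/88 = 975.65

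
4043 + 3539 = 7582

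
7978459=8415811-437352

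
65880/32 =8235/4 =2058.75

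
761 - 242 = 519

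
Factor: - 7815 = - 3^1*5^1*521^1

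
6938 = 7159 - 221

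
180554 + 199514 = 380068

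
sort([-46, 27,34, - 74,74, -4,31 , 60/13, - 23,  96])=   [ - 74, - 46, - 23, - 4,60/13,27,  31,34,74 , 96]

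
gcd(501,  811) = 1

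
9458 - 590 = 8868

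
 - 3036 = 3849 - 6885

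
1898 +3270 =5168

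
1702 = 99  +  1603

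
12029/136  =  12029/136 =88.45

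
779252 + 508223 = 1287475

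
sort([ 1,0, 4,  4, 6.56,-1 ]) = [ - 1, 0 , 1, 4, 4, 6.56 ]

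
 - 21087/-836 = 1917/76 = 25.22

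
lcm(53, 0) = 0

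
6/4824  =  1/804 = 0.00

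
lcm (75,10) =150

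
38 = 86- 48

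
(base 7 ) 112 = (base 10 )58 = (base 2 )111010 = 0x3a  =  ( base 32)1q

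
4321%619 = 607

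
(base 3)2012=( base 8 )73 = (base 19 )32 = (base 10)59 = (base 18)35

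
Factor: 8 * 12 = 2^5*3^1= 96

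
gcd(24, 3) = 3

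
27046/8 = 13523/4 = 3380.75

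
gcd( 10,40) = 10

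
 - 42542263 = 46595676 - 89137939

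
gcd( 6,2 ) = 2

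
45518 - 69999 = - 24481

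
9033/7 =9033/7 =1290.43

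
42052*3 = 126156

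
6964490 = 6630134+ 334356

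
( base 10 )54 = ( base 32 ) 1m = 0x36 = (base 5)204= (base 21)2C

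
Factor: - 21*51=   -3^2 * 7^1*17^1 = -1071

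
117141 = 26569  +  90572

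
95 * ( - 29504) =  - 2802880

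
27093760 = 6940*3904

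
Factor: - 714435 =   -  3^1*5^1*47629^1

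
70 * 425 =29750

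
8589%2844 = 57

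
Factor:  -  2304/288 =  - 8 = - 2^3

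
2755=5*551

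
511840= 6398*80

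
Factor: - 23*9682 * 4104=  - 2^4*3^3*19^1*23^1*47^1*103^1  =  - 913903344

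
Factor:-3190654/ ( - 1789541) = 2^1* 13^ ( - 2) * 10589^( - 1) * 1595327^1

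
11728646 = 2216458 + 9512188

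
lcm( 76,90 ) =3420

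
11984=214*56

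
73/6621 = 73/6621 = 0.01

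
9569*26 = 248794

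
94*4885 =459190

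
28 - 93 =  - 65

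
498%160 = 18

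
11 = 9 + 2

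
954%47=14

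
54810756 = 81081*676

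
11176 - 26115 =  - 14939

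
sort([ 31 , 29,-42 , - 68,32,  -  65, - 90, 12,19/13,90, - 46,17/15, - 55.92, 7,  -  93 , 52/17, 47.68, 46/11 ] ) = [-93,  -  90,  -  68, - 65,-55.92, - 46,- 42,17/15,19/13,52/17, 46/11, 7, 12,29, 31,32, 47.68,90 ]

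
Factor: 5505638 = 2^1*449^1*6131^1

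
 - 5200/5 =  - 1040 = - 1040.00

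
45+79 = 124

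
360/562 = 180/281 = 0.64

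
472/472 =1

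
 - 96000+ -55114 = -151114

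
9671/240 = 40 + 71/240 = 40.30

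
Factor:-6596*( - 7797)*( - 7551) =-2^2*3^3* 17^1*23^1* 97^1* 113^1 * 839^1 = - 388340469612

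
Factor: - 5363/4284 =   -  2^ (-2)*3^(-2 )*7^ ( - 1 )*17^( - 1)*31^1*173^1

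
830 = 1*830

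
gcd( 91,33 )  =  1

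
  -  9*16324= - 146916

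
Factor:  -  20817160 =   -  2^3 * 5^1*7^2 * 13^1 *19^1*43^1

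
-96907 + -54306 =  - 151213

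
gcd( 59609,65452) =1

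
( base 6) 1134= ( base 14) 158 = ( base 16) 112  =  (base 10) 274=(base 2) 100010010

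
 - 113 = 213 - 326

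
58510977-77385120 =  - 18874143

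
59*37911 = 2236749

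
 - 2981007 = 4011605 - 6992612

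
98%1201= 98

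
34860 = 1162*30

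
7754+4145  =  11899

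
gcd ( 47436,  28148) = 4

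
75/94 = 75/94= 0.80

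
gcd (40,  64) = 8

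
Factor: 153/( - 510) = -3/10 =- 2^( -1) * 3^1 * 5^( - 1)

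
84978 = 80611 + 4367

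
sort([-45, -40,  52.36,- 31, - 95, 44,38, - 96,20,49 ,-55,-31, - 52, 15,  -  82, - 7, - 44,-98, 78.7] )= [ - 98, - 96, - 95,-82,-55, - 52, - 45, - 44 ,-40,-31, - 31,- 7, 15, 20, 38, 44, 49,52.36,78.7]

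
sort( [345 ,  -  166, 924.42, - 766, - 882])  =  [ - 882,-766, - 166, 345, 924.42]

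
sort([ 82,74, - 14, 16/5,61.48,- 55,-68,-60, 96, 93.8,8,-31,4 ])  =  [ - 68, - 60,-55,  -  31, -14,16/5 , 4,8,61.48  ,  74, 82,93.8,96] 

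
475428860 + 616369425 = 1091798285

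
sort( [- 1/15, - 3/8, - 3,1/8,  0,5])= [ -3,-3/8, - 1/15,0,1/8,  5] 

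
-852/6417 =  - 284/2139 = - 0.13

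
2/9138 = 1/4569 = 0.00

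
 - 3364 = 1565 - 4929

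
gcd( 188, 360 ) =4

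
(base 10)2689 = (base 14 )DA1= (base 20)6e9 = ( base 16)A81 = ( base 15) be4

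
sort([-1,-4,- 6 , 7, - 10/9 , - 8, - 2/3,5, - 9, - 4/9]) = [-9, - 8,-6,  -  4, - 10/9,-1,-2/3, - 4/9, 5,  7 ] 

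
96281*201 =19352481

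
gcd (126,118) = 2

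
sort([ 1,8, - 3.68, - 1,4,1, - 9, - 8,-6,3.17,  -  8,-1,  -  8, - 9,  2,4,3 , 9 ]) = [ - 9 , - 9, - 8 , - 8,-8,-6 , - 3.68, - 1, - 1,1,1, 2, 3, 3.17,4,  4, 8,9 ]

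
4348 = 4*1087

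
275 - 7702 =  - 7427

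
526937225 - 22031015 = 504906210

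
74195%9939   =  4622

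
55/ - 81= - 1 + 26/81 =-  0.68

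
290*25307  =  7339030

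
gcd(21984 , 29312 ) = 7328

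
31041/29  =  1070+ 11/29=1070.38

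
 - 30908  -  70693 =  - 101601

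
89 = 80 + 9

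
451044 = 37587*12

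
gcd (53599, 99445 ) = 1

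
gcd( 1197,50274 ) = 1197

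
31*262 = 8122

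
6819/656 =10 + 259/656 = 10.39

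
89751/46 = 1951 + 5/46  =  1951.11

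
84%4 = 0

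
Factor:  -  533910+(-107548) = - 641458 = - 2^1*67^1*4787^1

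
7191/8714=7191/8714= 0.83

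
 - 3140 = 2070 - 5210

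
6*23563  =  141378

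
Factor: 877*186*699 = 2^1*3^2*31^1*233^1*877^1 = 114022278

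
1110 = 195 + 915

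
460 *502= 230920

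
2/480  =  1/240 = 0.00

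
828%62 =22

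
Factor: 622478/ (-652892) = - 311239/326446 = - 2^(-1)*19^1*16381^1 * 163223^(- 1)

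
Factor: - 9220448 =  - 2^5 * 467^1 * 617^1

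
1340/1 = 1340 = 1340.00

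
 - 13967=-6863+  - 7104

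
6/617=6/617=0.01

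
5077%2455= 167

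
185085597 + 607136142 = 792221739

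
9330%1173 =1119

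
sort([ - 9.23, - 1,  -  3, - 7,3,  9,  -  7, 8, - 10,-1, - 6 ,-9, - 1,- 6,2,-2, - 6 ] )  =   [  -  10,-9.23, - 9, - 7, -7,  -  6,- 6, - 6,-3, -2 ,- 1, - 1, - 1, 2,3 , 8, 9]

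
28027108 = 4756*5893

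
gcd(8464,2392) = 184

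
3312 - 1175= 2137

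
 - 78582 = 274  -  78856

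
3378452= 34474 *98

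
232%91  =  50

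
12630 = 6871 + 5759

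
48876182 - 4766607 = 44109575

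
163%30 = 13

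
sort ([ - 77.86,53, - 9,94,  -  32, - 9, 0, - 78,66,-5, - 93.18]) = [  -  93.18,-78, - 77.86, - 32, - 9, - 9, - 5, 0, 53,66, 94]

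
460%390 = 70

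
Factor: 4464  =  2^4 * 3^2*31^1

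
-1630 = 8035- 9665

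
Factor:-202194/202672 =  - 2^( - 3)*3^2*47^1*53^(-1 ) = - 423/424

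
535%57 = 22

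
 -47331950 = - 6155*7690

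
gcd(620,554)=2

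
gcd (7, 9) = 1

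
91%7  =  0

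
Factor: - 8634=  - 2^1*3^1*1439^1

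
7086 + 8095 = 15181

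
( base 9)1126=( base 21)1if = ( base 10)834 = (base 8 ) 1502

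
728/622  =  364/311 = 1.17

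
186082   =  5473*34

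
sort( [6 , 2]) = [ 2 , 6]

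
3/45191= 3/45191 =0.00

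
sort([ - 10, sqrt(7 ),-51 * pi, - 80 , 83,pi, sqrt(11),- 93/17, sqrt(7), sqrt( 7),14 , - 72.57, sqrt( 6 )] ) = [ - 51*pi, - 80,  -  72.57, - 10, - 93/17, sqrt( 6 ),sqrt( 7 ) , sqrt(7 ), sqrt( 7),pi,sqrt( 11), 14, 83] 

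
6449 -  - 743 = 7192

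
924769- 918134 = 6635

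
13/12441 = 1/957 = 0.00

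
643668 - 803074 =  - 159406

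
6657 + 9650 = 16307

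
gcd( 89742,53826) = 6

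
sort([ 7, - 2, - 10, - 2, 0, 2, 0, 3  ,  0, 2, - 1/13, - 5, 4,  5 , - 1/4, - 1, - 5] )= [ - 10, - 5, - 5, - 2, - 2,-1, - 1/4, - 1/13, 0,0, 0,2, 2, 3, 4,5, 7 ]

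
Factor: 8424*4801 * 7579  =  306522226296=2^3 *3^4*11^1*13^2*53^1 * 4801^1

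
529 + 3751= 4280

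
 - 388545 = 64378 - 452923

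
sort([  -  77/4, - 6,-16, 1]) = [ - 77/4, - 16, - 6,1 ] 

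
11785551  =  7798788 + 3986763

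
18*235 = 4230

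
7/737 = 7/737 = 0.01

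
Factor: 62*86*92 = 490544=2^4*23^1*31^1 * 43^1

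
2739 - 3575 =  - 836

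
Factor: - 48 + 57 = 9 = 3^2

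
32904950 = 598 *55025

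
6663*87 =579681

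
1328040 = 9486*140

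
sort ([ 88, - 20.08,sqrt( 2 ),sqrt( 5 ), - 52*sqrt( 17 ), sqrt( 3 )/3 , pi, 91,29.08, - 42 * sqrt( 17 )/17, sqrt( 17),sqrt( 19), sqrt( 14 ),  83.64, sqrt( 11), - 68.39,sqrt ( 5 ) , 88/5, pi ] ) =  [-52*sqrt( 17), -68.39, -20.08,-42*sqrt( 17 )/17 , sqrt( 3 )/3, sqrt(2), sqrt( 5),sqrt ( 5 ), pi, pi, sqrt ( 11 ),sqrt ( 14 ),sqrt(17),sqrt( 19), 88/5, 29.08,  83.64, 88,  91 ] 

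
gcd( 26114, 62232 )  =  2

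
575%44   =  3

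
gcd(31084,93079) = 1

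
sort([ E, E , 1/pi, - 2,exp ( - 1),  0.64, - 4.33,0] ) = [ - 4.33, - 2, 0,1/pi,  exp ( - 1 ),0.64, E,E ]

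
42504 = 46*924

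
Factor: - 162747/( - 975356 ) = 2^( - 2 )*3^2*13^2*107^1*243839^(-1 )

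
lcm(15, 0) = 0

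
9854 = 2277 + 7577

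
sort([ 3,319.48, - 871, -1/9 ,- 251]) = [ - 871, - 251, - 1/9,3, 319.48] 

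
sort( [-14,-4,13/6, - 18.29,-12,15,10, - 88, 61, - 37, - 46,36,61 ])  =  [ - 88,-46,-37,-18.29, -14, - 12, -4, 13/6, 10,15,36, 61, 61]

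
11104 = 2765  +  8339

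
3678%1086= 420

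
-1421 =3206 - 4627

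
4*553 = 2212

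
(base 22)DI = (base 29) ae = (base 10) 304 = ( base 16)130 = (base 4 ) 10300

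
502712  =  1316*382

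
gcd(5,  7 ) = 1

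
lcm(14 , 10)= 70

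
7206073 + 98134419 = 105340492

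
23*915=21045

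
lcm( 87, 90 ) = 2610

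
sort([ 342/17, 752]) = [ 342/17, 752]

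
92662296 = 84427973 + 8234323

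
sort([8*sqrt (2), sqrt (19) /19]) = [ sqrt( 19 ) /19,8*sqrt(2 )] 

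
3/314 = 3/314=0.01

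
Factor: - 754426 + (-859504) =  - 2^1 * 5^1*251^1 *643^1  =  -  1613930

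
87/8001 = 29/2667 = 0.01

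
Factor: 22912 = 2^7*179^1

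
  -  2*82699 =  - 165398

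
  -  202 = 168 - 370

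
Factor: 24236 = 2^2*73^1*83^1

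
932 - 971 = -39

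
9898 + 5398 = 15296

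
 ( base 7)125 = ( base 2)1000100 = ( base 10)68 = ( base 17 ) 40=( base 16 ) 44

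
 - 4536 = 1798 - 6334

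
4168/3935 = 1 + 233/3935  =  1.06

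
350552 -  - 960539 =1311091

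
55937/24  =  55937/24 = 2330.71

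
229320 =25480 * 9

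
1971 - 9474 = -7503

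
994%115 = 74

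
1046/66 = 15  +  28/33 =15.85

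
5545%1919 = 1707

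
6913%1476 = 1009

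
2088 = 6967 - 4879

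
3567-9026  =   - 5459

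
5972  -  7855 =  - 1883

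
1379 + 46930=48309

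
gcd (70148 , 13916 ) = 284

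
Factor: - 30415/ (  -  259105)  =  79^1*673^(-1 ) = 79/673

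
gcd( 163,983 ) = 1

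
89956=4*22489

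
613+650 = 1263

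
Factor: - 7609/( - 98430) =2^( - 1) * 3^( - 1)*5^( - 1 )*7^1*17^(-1 ) * 193^(  -  1 )*1087^1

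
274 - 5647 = - 5373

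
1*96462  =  96462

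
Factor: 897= 3^1*13^1*23^1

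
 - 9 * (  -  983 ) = 8847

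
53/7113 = 53/7113 = 0.01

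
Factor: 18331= 23^1*797^1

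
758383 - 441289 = 317094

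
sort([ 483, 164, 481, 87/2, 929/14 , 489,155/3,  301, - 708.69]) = [  -  708.69 , 87/2,155/3, 929/14, 164,301, 481 , 483, 489]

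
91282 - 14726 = 76556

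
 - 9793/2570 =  - 4  +  487/2570 = - 3.81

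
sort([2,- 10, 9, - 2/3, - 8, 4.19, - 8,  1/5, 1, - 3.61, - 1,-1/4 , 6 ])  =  [ - 10, - 8,-8,-3.61,-1, - 2/3, - 1/4, 1/5,  1,2, 4.19,6 , 9]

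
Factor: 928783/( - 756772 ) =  - 2^( - 2)*17^( - 1)*29^1*31^( -1)*359^(-1)*32027^1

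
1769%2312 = 1769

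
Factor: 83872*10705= 2^5 * 5^1*2141^1*2621^1=897849760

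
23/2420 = 23/2420 = 0.01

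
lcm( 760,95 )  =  760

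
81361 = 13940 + 67421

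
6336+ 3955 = 10291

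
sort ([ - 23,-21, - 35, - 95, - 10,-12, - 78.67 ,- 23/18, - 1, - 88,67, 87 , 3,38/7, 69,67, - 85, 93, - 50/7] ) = [ - 95, - 88, - 85, - 78.67 , - 35, - 23, - 21, - 12, - 10,-50/7,-23/18,-1,  3,38/7,67,67, 69,87,93 ] 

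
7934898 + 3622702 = 11557600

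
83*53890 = 4472870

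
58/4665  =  58/4665 = 0.01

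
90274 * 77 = 6951098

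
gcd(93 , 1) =1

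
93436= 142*658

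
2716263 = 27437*99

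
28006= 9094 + 18912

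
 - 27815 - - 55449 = 27634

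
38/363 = 38/363 = 0.10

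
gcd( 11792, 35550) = 2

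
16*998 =15968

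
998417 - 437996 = 560421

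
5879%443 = 120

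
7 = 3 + 4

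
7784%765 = 134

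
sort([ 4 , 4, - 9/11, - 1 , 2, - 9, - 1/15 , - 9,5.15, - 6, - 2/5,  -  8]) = [ - 9, - 9, - 8, - 6, - 1, - 9/11, - 2/5  ,-1/15,  2,  4 , 4,5.15] 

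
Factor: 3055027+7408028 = 10463055 = 3^1 * 5^1 *29^1*67^1 * 359^1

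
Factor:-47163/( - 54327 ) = 79/91 = 7^( - 1 ) * 13^( - 1 )*79^1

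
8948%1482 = 56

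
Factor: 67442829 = 3^1*71^1*316633^1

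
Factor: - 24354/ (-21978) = 37^(-1) *41^1 = 41/37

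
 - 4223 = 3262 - 7485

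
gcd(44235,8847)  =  8847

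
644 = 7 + 637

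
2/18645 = 2/18645 = 0.00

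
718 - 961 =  - 243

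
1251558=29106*43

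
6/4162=3/2081  =  0.00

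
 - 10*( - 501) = 5010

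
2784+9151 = 11935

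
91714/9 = 91714/9 = 10190.44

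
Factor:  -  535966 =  - 2^1*73^1*3671^1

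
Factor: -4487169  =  -3^1*1495723^1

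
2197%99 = 19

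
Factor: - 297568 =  - 2^5*17^1*547^1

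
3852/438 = 8+58/73 = 8.79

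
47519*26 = 1235494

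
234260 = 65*3604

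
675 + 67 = 742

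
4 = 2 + 2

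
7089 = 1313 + 5776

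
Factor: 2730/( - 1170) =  - 3^( -1) * 7^1 = - 7/3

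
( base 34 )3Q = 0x80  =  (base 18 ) 72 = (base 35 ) 3N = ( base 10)128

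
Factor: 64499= 64499^1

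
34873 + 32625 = 67498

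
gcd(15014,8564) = 2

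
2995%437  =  373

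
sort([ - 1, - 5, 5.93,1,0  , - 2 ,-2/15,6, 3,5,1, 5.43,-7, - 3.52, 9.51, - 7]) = [ - 7, - 7,  -  5, - 3.52, - 2, - 1, - 2/15 , 0, 1,1, 3,  5, 5.43,5.93,6,9.51]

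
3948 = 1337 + 2611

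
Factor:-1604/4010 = - 2^1*5^ (-1) = - 2/5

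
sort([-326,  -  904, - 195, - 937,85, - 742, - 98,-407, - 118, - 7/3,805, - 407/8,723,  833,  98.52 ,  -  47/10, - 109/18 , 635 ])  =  [ - 937,  -  904, - 742, - 407, - 326 , - 195, - 118,  -  98, - 407/8, - 109/18, - 47/10, - 7/3,  85,98.52 , 635, 723  ,  805,  833 ]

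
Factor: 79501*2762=2^1 * 107^1 * 743^1*1381^1 = 219581762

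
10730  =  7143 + 3587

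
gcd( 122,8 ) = 2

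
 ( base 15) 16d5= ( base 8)11475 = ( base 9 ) 6672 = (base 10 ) 4925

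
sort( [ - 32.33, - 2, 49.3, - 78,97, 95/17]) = [ - 78 ,-32.33,-2, 95/17 , 49.3, 97]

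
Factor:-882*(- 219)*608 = 117440064 = 2^6*3^3*7^2*19^1*  73^1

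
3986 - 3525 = 461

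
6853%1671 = 169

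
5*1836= 9180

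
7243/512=7243/512  =  14.15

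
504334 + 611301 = 1115635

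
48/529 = 48/529 = 0.09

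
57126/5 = 11425+1/5 = 11425.20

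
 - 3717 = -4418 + 701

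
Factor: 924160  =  2^9 * 5^1*19^2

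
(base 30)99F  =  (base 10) 8385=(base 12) 4a29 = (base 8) 20301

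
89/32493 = 89/32493 = 0.00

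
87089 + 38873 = 125962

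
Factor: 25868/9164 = 79^( - 1)*223^1 = 223/79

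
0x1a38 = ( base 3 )100012121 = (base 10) 6712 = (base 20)GFC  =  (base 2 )1101000111000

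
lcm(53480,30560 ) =213920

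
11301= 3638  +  7663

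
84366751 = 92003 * 917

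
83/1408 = 83/1408 = 0.06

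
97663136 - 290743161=-193080025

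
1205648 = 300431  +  905217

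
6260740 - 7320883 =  - 1060143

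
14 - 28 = -14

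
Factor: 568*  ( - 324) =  - 184032 = - 2^5*3^4*71^1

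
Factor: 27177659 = 79^1 * 344021^1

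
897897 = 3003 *299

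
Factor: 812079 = 3^3*19^1 * 1583^1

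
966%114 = 54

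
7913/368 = 7913/368 = 21.50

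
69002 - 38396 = 30606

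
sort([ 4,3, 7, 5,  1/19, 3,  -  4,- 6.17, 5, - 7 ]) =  [ - 7, - 6.17, - 4, 1/19, 3, 3 , 4, 5,5,  7] 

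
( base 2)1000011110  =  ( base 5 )4132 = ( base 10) 542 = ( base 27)k2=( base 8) 1036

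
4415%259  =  12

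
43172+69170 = 112342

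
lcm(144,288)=288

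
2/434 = 1/217 = 0.00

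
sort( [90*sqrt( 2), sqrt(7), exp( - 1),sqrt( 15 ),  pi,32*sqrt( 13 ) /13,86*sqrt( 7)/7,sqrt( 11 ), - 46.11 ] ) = [-46.11,exp( - 1 ),  sqrt( 7),pi, sqrt(11),sqrt( 15 ),32 * sqrt( 13 )/13, 86*sqrt( 7)/7,90 * sqrt( 2 )]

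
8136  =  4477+3659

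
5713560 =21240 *269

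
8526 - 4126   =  4400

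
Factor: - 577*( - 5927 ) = 577^1*5927^1 = 3419879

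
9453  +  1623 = 11076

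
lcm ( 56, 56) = 56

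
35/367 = 35/367=0.10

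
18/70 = 9/35 = 0.26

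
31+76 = 107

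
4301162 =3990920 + 310242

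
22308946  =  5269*4234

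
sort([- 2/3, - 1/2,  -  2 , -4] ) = [ - 4 , - 2, - 2/3,-1/2]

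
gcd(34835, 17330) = 5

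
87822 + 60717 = 148539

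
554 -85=469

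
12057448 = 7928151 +4129297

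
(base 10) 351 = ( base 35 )a1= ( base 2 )101011111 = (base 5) 2401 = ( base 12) 253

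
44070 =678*65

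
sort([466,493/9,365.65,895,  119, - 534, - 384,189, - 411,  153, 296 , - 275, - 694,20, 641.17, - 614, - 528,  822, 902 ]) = [ - 694, - 614, - 534, - 528  , -411, -384, - 275,20,493/9, 119,  153,  189, 296,365.65,  466, 641.17,822,895, 902 ] 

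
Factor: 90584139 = 3^1 * 29^1*31^1 * 33587^1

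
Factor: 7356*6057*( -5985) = - 266663422620 = - 2^2*3^5*5^1*7^1*19^1*613^1*673^1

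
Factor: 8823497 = 877^1*10061^1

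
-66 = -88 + 22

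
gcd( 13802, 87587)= 1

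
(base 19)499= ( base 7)4510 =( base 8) 3130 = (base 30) 1O4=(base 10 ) 1624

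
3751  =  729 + 3022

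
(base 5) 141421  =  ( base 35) 4rg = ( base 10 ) 5861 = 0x16e5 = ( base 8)13345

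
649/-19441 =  - 649/19441 = -0.03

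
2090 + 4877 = 6967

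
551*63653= 35072803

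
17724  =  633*28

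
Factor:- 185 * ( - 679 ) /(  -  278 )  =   - 2^( - 1)*5^1 * 7^1*37^1*97^1* 139^ (-1 ) = -125615/278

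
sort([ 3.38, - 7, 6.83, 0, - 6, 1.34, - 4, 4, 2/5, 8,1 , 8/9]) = [ - 7,-6, - 4 , 0, 2/5  ,  8/9, 1 , 1.34, 3.38, 4, 6.83,8]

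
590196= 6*98366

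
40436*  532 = 21511952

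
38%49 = 38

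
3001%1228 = 545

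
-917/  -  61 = 15+2/61=   15.03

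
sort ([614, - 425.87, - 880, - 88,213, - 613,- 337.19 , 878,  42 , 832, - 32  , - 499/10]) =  [ - 880, - 613, - 425.87, - 337.19, - 88, - 499/10,  -  32,42,  213,614,832,878]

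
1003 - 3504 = -2501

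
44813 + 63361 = 108174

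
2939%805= 524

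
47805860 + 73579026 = 121384886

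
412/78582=206/39291 = 0.01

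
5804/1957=5804/1957 = 2.97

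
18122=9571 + 8551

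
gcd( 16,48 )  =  16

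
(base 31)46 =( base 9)154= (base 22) 5K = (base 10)130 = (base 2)10000010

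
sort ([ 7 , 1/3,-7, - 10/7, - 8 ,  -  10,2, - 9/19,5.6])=[ - 10,-8,- 7, - 10/7, - 9/19,1/3,  2, 5.6,7] 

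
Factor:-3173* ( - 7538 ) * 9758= 2^2*7^1 * 17^1*19^1*41^1*167^1*3769^1 =233392566092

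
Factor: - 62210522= - 2^1* 11^1*19^1 * 148829^1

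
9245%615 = 20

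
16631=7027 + 9604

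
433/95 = 4 + 53/95= 4.56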